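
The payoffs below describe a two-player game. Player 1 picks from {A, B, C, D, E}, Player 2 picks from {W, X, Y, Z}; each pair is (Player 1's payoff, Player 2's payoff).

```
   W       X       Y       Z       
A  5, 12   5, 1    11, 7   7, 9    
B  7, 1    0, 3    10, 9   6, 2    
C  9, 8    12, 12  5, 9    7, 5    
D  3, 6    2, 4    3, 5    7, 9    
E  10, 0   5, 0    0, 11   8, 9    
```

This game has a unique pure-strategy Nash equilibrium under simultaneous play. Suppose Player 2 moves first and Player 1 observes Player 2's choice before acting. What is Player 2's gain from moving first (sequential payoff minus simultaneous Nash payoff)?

0

Player 1 best-responds to each possible Player 2 move:
- W → Player 1 plays E (best of 5, 7, 9, 3, 10); Player 2 gets 0.
- X → Player 1 plays C (best of 5, 0, 12, 2, 5); Player 2 gets 12.
- Y → Player 1 plays A (best of 11, 10, 5, 3, 0); Player 2 gets 7.
- Z → Player 1 plays E (best of 7, 6, 7, 7, 8); Player 2 gets 9.
Maximizing over 0, 12, 7, 9, Player 2 chooses X. Subgame-perfect outcome: (C, X) with payoffs (12, 12).
Now find the simultaneous Nash equilibrium.
Player 1's best replies: W→E; X→C; Y→A; Z→E.
Player 2's best replies: A→W; B→Y; C→X; D→Z; E→Y.
Only (C, X) has each player best-responding; Nash payoffs (12, 12).
Player 2's commitment gain: 12 − 12 = 0.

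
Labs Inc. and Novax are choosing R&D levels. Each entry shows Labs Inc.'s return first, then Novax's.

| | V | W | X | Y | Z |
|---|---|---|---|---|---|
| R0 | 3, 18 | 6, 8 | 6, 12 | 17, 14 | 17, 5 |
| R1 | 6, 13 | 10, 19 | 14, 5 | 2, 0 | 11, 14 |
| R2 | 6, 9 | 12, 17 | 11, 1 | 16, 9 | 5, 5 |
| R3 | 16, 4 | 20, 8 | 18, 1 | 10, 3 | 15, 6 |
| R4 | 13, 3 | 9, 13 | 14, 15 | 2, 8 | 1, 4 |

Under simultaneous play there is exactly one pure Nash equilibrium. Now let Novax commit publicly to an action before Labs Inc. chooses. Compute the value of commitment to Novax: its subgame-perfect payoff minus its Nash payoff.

Solve by backward induction (Novax leads).
- V: Labs Inc. compares 3, 6, 6, 16, 13 and picks R3; Novax would get 4.
- W: Labs Inc. compares 6, 10, 12, 20, 9 and picks R3; Novax would get 8.
- X: Labs Inc. compares 6, 14, 11, 18, 14 and picks R3; Novax would get 1.
- Y: Labs Inc. compares 17, 2, 16, 10, 2 and picks R0; Novax would get 14.
- Z: Labs Inc. compares 17, 11, 5, 15, 1 and picks R0; Novax would get 5.
Maximizing over 4, 8, 1, 14, 5, Novax chooses Y. Subgame-perfect outcome: (R0, Y) with payoffs (17, 14).
For the simultaneous game, intersect best replies.
Labs Inc.'s best replies: V→R3; W→R3; X→R3; Y→R0; Z→R0.
Novax's best replies: R0→V; R1→W; R2→W; R3→W; R4→X.
Only (R3, W) has each player best-responding; Nash payoffs (20, 8).
Novax's commitment gain: 14 − 8 = 6.

6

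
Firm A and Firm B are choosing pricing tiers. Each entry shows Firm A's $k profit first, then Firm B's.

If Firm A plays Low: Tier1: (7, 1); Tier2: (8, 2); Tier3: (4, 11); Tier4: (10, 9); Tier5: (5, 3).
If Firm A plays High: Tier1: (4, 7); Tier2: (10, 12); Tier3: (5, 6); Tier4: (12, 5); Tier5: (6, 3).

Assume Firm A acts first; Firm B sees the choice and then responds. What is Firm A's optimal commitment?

High

Backward induction with Firm A moving first.
- Low: Firm B compares 1, 2, 11, 9, 3 and picks Tier3; Firm A would get 4.
- High: Firm B compares 7, 12, 6, 5, 3 and picks Tier2; Firm A would get 10.
Firm A's induced payoffs are 4, 10, so Firm A commits to High. Subgame-perfect outcome: (High, Tier2) with payoffs (10, 12).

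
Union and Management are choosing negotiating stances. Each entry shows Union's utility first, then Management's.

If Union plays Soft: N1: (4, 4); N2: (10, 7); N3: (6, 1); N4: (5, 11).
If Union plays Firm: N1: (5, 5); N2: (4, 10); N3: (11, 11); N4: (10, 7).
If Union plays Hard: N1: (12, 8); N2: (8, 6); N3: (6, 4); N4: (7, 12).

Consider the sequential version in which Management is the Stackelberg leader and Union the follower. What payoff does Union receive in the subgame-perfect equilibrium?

Solve by backward induction (Management leads).
- N1: BR = Hard, leader payoff 8.
- N2: BR = Soft, leader payoff 7.
- N3: BR = Firm, leader payoff 11.
- N4: BR = Firm, leader payoff 7.
Among 8, 7, 11, 7, the best is 11 at N3. Subgame-perfect outcome: (Firm, N3) with payoffs (11, 11).

11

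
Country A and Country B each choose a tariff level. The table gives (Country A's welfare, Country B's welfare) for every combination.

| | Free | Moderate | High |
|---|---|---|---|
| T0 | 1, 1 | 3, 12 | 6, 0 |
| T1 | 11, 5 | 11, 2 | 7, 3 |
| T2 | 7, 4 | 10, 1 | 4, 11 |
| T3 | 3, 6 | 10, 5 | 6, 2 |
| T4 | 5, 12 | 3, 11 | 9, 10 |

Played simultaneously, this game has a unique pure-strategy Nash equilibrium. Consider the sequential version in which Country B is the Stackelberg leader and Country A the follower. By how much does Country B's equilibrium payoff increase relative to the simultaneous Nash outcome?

5

Backward induction with Country B moving first.
- Free: Country A compares 1, 11, 7, 3, 5 and picks T1; Country B would get 5.
- Moderate: Country A compares 3, 11, 10, 10, 3 and picks T1; Country B would get 2.
- High: Country A compares 6, 7, 4, 6, 9 and picks T4; Country B would get 10.
Among 5, 2, 10, the best is 10 at High. Subgame-perfect outcome: (T4, High) with payoffs (9, 10).
Now find the simultaneous Nash equilibrium.
Country A's best replies: Free→T1; Moderate→T1; High→T4.
Country B's best replies: T0→Moderate; T1→Free; T2→High; T3→Free; T4→Free.
Only (T1, Free) has each player best-responding; Nash payoffs (11, 5).
Country B's commitment gain: 10 − 5 = 5.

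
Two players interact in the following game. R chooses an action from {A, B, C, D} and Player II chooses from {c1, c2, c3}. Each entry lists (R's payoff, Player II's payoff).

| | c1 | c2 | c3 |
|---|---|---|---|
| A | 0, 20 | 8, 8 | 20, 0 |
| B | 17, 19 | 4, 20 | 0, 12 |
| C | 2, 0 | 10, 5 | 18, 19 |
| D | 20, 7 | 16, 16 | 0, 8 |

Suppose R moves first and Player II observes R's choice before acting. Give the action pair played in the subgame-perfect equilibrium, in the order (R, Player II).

(C, c3)

Solve by backward induction (R leads).
- A: BR = c1, leader payoff 0.
- B: BR = c2, leader payoff 4.
- C: BR = c3, leader payoff 18.
- D: BR = c2, leader payoff 16.
Among 0, 4, 18, 16, the best is 18 at C. Subgame-perfect outcome: (C, c3) with payoffs (18, 19).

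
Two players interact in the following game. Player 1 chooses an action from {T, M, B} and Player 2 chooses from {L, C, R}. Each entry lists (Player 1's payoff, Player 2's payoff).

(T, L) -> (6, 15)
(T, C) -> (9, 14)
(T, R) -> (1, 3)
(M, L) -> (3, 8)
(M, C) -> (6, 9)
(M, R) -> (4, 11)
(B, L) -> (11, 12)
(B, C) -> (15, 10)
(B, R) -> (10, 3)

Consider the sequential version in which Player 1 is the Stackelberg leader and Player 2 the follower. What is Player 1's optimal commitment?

Player 2 best-responds to each possible Player 1 move:
- T: BR = L, leader payoff 6.
- M: BR = R, leader payoff 4.
- B: BR = L, leader payoff 11.
Maximizing over 6, 4, 11, Player 1 chooses B. Subgame-perfect outcome: (B, L) with payoffs (11, 12).

B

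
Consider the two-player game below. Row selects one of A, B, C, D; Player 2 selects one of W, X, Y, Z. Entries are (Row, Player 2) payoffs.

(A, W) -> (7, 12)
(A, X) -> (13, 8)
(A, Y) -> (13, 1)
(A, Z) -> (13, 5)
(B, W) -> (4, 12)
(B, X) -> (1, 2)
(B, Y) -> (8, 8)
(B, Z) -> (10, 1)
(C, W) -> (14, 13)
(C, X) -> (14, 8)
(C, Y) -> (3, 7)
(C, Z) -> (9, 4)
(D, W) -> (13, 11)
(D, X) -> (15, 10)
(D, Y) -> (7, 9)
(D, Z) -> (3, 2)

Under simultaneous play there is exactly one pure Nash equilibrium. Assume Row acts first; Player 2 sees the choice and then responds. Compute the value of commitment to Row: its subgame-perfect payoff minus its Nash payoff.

0

Player 2 best-responds to each possible Row move:
- A: Player 2 compares 12, 8, 1, 5 and picks W; Row would get 7.
- B: Player 2 compares 12, 2, 8, 1 and picks W; Row would get 4.
- C: Player 2 compares 13, 8, 7, 4 and picks W; Row would get 14.
- D: Player 2 compares 11, 10, 9, 2 and picks W; Row would get 13.
Row's induced payoffs are 7, 4, 14, 13, so Row commits to C. Subgame-perfect outcome: (C, W) with payoffs (14, 13).
For the simultaneous game, intersect best replies.
Row's best replies: W→C; X→D; Y→A; Z→A.
Player 2's best replies: A→W; B→W; C→W; D→W.
The unique mutual best reply is (C, W), giving (14, 13).
Row's commitment gain: 14 − 14 = 0.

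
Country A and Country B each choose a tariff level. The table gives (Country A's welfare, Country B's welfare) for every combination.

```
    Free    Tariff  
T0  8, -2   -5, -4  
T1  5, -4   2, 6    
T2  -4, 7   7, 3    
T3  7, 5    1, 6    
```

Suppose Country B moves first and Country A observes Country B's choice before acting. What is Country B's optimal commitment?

Tariff

Solve by backward induction (Country B leads).
- Free: BR = T0, leader payoff -2.
- Tariff: BR = T2, leader payoff 3.
Among -2, 3, the best is 3 at Tariff. Subgame-perfect outcome: (T2, Tariff) with payoffs (7, 3).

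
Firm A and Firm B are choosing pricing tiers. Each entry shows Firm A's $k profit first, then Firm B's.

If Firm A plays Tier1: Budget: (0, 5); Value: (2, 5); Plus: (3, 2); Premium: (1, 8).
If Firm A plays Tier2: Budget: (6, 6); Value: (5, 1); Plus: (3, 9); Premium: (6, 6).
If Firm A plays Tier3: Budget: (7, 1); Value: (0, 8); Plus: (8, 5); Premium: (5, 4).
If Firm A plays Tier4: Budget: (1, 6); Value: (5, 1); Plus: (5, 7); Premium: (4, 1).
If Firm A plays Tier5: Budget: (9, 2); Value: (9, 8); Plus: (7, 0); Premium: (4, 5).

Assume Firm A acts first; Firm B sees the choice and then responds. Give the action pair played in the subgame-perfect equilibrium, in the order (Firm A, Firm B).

Work backward from Firm B's decision.
- Tier1: Firm B compares 5, 5, 2, 8 and picks Premium; Firm A would get 1.
- Tier2: Firm B compares 6, 1, 9, 6 and picks Plus; Firm A would get 3.
- Tier3: Firm B compares 1, 8, 5, 4 and picks Value; Firm A would get 0.
- Tier4: Firm B compares 6, 1, 7, 1 and picks Plus; Firm A would get 5.
- Tier5: Firm B compares 2, 8, 0, 5 and picks Value; Firm A would get 9.
Maximizing over 1, 3, 0, 5, 9, Firm A chooses Tier5. Subgame-perfect outcome: (Tier5, Value) with payoffs (9, 8).

(Tier5, Value)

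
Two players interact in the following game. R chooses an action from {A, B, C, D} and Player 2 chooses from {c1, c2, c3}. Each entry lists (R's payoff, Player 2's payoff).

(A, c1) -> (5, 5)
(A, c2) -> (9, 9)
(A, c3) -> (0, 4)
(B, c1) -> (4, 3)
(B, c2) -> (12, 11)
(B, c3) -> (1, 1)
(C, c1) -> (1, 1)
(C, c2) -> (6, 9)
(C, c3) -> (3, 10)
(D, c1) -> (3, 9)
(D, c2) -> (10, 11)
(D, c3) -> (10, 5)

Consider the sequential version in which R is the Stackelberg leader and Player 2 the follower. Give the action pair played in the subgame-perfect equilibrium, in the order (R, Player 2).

Player 2 best-responds to each possible R move:
- A: BR = c2, leader payoff 9.
- B: BR = c2, leader payoff 12.
- C: BR = c3, leader payoff 3.
- D: BR = c2, leader payoff 10.
R's induced payoffs are 9, 12, 3, 10, so R commits to B. Subgame-perfect outcome: (B, c2) with payoffs (12, 11).

(B, c2)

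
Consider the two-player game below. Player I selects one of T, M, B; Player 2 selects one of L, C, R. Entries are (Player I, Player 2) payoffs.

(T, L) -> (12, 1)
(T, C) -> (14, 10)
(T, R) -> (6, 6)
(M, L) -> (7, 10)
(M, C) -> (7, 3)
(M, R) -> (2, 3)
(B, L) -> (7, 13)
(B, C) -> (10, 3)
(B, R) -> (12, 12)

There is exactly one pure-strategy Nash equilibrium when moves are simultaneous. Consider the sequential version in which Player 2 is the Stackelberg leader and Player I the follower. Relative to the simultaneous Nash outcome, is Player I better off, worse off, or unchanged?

worse off

Player I best-responds to each possible Player 2 move:
- L: BR = T, leader payoff 1.
- C: BR = T, leader payoff 10.
- R: BR = B, leader payoff 12.
Maximizing over 1, 10, 12, Player 2 chooses R. Subgame-perfect outcome: (B, R) with payoffs (12, 12).
Now find the simultaneous Nash equilibrium.
Player I's best replies: L→T; C→T; R→B.
Player 2's best replies: T→C; M→L; B→L.
The unique mutual best reply is (T, C), giving (14, 10).
Player I earns 12 sequentially versus 14 at the Nash outcome: worse off.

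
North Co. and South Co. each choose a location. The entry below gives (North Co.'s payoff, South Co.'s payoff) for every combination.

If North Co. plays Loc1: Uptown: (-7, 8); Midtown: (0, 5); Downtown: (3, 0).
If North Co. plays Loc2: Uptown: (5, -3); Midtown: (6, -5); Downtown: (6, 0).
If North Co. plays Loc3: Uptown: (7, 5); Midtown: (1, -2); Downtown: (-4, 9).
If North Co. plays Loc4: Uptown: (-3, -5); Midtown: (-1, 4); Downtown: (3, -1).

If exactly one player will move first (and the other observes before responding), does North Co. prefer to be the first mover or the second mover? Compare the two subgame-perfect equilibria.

If North Co. leads: South Co.'s best replies are Loc1→Uptown, Loc2→Downtown, Loc3→Downtown, Loc4→Midtown; North Co.'s induced payoffs -7, 6, -4, -1; outcome (Loc2, Downtown), payoffs (6, 0).
If South Co. leads: North Co.'s best replies are Uptown→Loc3, Midtown→Loc2, Downtown→Loc2; South Co.'s induced payoffs 5, -5, 0; outcome (Loc3, Uptown), payoffs (7, 5).
North Co. gets 6 moving first and 7 moving second, so North Co. prefers to move second.

second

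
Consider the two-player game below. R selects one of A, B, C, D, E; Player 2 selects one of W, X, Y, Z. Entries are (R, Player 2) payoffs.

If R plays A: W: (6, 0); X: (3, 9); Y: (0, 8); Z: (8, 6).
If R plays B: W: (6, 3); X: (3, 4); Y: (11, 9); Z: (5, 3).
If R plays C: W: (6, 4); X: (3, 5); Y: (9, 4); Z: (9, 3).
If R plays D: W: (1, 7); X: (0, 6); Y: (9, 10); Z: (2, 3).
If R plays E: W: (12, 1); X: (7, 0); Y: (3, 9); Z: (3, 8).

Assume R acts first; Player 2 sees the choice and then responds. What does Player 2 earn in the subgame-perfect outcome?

Work backward from Player 2's decision.
- A: Player 2 compares 0, 9, 8, 6 and picks X; R would get 3.
- B: Player 2 compares 3, 4, 9, 3 and picks Y; R would get 11.
- C: Player 2 compares 4, 5, 4, 3 and picks X; R would get 3.
- D: Player 2 compares 7, 6, 10, 3 and picks Y; R would get 9.
- E: Player 2 compares 1, 0, 9, 8 and picks Y; R would get 3.
R's induced payoffs are 3, 11, 3, 9, 3, so R commits to B. Subgame-perfect outcome: (B, Y) with payoffs (11, 9).

9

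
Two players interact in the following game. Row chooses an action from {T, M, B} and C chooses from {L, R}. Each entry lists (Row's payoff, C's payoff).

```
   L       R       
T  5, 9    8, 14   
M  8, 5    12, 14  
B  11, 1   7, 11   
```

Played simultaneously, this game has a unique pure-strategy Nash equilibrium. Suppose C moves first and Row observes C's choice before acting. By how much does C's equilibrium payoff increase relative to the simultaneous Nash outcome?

0

Solve by backward induction (C leads).
- L → Row plays B (best of 5, 8, 11); C gets 1.
- R → Row plays M (best of 8, 12, 7); C gets 14.
C's induced payoffs are 1, 14, so C commits to R. Subgame-perfect outcome: (M, R) with payoffs (12, 14).
For the simultaneous game, intersect best replies.
Row's best replies: L→B; R→M.
C's best replies: T→R; M→R; B→R.
The unique mutual best reply is (M, R), giving (12, 14).
C's commitment gain: 14 − 14 = 0.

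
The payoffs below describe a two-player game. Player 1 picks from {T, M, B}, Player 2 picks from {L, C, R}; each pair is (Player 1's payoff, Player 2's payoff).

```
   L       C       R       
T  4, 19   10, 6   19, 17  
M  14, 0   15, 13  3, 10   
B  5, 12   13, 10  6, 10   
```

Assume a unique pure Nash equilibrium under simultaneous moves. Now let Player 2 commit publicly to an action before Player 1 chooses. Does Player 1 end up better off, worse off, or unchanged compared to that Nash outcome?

Backward induction with Player 2 moving first.
- L → Player 1 plays M (best of 4, 14, 5); Player 2 gets 0.
- C → Player 1 plays M (best of 10, 15, 13); Player 2 gets 13.
- R → Player 1 plays T (best of 19, 3, 6); Player 2 gets 17.
Among 0, 13, 17, the best is 17 at R. Subgame-perfect outcome: (T, R) with payoffs (19, 17).
Under simultaneous play:
Player 1's best replies: L→M; C→M; R→T.
Player 2's best replies: T→L; M→C; B→L.
Only (M, C) has each player best-responding; Nash payoffs (15, 13).
Player 1 earns 19 sequentially versus 15 at the Nash outcome: better off.

better off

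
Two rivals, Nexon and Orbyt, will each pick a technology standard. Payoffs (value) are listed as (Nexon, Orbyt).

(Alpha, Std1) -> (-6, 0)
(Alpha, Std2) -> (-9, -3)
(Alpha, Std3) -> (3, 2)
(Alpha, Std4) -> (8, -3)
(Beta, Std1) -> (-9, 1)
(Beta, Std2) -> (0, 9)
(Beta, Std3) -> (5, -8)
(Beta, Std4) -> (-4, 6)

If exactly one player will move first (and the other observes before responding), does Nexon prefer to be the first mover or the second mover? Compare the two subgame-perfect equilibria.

first

If Nexon leads: Orbyt's best replies are Alpha→Std3, Beta→Std2; Nexon's induced payoffs 3, 0; outcome (Alpha, Std3), payoffs (3, 2).
If Orbyt leads: Nexon's best replies are Std1→Alpha, Std2→Beta, Std3→Beta, Std4→Alpha; Orbyt's induced payoffs 0, 9, -8, -3; outcome (Beta, Std2), payoffs (0, 9).
Nexon gets 3 moving first and 0 moving second, so Nexon prefers to move first.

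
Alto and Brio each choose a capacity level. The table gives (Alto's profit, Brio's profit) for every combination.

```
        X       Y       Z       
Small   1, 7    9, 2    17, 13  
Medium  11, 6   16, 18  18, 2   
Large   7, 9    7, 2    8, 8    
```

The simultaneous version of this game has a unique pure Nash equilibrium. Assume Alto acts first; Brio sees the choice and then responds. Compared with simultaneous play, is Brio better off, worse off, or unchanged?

worse off

Solve by backward induction (Alto leads).
- Small: Brio compares 7, 2, 13 and picks Z; Alto would get 17.
- Medium: Brio compares 6, 18, 2 and picks Y; Alto would get 16.
- Large: Brio compares 9, 2, 8 and picks X; Alto would get 7.
Maximizing over 17, 16, 7, Alto chooses Small. Subgame-perfect outcome: (Small, Z) with payoffs (17, 13).
For the simultaneous game, intersect best replies.
Alto's best replies: X→Medium; Y→Medium; Z→Medium.
Brio's best replies: Small→Z; Medium→Y; Large→X.
The unique mutual best reply is (Medium, Y), giving (16, 18).
Brio earns 13 sequentially versus 18 at the Nash outcome: worse off.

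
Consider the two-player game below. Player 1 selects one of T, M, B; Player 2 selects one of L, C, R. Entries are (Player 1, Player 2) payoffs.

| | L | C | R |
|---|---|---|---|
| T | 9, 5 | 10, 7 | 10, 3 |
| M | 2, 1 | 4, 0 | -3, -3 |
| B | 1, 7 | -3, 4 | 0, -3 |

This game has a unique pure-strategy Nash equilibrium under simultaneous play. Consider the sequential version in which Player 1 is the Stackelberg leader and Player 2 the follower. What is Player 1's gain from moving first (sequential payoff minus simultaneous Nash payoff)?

0

Backward induction with Player 1 moving first.
- T → Player 2 plays C (best of 5, 7, 3); Player 1 gets 10.
- M → Player 2 plays L (best of 1, 0, -3); Player 1 gets 2.
- B → Player 2 plays L (best of 7, 4, -3); Player 1 gets 1.
Among 10, 2, 1, the best is 10 at T. Subgame-perfect outcome: (T, C) with payoffs (10, 7).
Under simultaneous play:
Player 1's best replies: L→T; C→T; R→T.
Player 2's best replies: T→C; M→L; B→L.
The unique mutual best reply is (T, C), giving (10, 7).
Player 1's commitment gain: 10 − 10 = 0.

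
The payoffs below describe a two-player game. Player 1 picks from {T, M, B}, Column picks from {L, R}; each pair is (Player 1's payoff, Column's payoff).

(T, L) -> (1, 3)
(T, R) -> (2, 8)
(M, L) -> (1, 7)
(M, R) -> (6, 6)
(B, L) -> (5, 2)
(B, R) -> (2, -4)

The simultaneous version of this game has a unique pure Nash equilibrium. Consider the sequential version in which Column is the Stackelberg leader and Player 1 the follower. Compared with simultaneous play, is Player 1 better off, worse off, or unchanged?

Player 1 best-responds to each possible Column move:
- L: BR = B, leader payoff 2.
- R: BR = M, leader payoff 6.
Maximizing over 2, 6, Column chooses R. Subgame-perfect outcome: (M, R) with payoffs (6, 6).
Now find the simultaneous Nash equilibrium.
Player 1's best replies: L→B; R→M.
Column's best replies: T→R; M→L; B→L.
The unique mutual best reply is (B, L), giving (5, 2).
Player 1 earns 6 sequentially versus 5 at the Nash outcome: better off.

better off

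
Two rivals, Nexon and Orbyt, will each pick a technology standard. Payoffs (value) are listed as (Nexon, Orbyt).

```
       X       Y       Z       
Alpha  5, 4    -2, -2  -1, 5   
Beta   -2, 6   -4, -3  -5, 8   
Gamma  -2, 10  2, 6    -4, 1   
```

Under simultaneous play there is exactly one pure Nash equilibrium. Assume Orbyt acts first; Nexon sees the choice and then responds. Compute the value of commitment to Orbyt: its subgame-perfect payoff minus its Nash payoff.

Work backward from Nexon's decision.
- X → Nexon plays Alpha (best of 5, -2, -2); Orbyt gets 4.
- Y → Nexon plays Gamma (best of -2, -4, 2); Orbyt gets 6.
- Z → Nexon plays Alpha (best of -1, -5, -4); Orbyt gets 5.
Maximizing over 4, 6, 5, Orbyt chooses Y. Subgame-perfect outcome: (Gamma, Y) with payoffs (2, 6).
Now find the simultaneous Nash equilibrium.
Nexon's best replies: X→Alpha; Y→Gamma; Z→Alpha.
Orbyt's best replies: Alpha→Z; Beta→Z; Gamma→X.
The unique mutual best reply is (Alpha, Z), giving (-1, 5).
Orbyt's commitment gain: 6 − 5 = 1.

1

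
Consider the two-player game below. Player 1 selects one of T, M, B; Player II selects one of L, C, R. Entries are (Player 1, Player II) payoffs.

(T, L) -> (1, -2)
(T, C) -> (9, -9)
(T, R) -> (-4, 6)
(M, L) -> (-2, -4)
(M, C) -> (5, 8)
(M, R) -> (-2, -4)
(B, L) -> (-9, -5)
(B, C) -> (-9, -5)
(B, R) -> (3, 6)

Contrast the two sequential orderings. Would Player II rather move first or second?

second

If Player 1 leads: Player II's best replies are T→R, M→C, B→R; Player 1's induced payoffs -4, 5, 3; outcome (M, C), payoffs (5, 8).
If Player II leads: Player 1's best replies are L→T, C→T, R→B; Player II's induced payoffs -2, -9, 6; outcome (B, R), payoffs (3, 6).
Player II gets 6 moving first and 8 moving second, so Player II prefers to move second.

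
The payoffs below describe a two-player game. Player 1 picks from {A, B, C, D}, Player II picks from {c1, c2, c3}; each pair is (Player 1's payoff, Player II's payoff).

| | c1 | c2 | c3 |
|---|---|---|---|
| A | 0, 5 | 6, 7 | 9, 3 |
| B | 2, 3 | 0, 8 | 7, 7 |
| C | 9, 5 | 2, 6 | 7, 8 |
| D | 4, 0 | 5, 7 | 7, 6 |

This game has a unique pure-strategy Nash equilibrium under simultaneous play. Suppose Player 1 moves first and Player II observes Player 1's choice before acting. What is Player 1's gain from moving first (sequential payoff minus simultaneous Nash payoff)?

Player II best-responds to each possible Player 1 move:
- A: Player II compares 5, 7, 3 and picks c2; Player 1 would get 6.
- B: Player II compares 3, 8, 7 and picks c2; Player 1 would get 0.
- C: Player II compares 5, 6, 8 and picks c3; Player 1 would get 7.
- D: Player II compares 0, 7, 6 and picks c2; Player 1 would get 5.
Maximizing over 6, 0, 7, 5, Player 1 chooses C. Subgame-perfect outcome: (C, c3) with payoffs (7, 8).
For the simultaneous game, intersect best replies.
Player 1's best replies: c1→C; c2→A; c3→A.
Player II's best replies: A→c2; B→c2; C→c3; D→c2.
Only (A, c2) has each player best-responding; Nash payoffs (6, 7).
Player 1's commitment gain: 7 − 6 = 1.

1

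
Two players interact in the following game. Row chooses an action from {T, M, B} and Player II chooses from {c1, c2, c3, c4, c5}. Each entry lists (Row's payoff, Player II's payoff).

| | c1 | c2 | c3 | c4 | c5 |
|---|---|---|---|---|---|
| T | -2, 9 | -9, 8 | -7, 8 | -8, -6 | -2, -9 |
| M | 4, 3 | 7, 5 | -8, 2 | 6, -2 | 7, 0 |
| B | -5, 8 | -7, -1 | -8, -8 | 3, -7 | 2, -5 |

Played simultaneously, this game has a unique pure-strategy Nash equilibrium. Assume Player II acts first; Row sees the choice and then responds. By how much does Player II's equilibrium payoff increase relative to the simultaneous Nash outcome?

Work backward from Row's decision.
- c1: BR = M, leader payoff 3.
- c2: BR = M, leader payoff 5.
- c3: BR = T, leader payoff 8.
- c4: BR = M, leader payoff -2.
- c5: BR = M, leader payoff 0.
Among 3, 5, 8, -2, 0, the best is 8 at c3. Subgame-perfect outcome: (T, c3) with payoffs (-7, 8).
Now find the simultaneous Nash equilibrium.
Row's best replies: c1→M; c2→M; c3→T; c4→M; c5→M.
Player II's best replies: T→c1; M→c2; B→c1.
The unique mutual best reply is (M, c2), giving (7, 5).
Player II's commitment gain: 8 − 5 = 3.

3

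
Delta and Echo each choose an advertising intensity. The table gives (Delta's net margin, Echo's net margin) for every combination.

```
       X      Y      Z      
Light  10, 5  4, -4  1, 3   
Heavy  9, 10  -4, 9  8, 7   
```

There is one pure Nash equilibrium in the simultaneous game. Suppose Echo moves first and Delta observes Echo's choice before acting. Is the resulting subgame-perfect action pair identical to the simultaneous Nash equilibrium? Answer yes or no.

no

Work backward from Delta's decision.
- X: Delta compares 10, 9 and picks Light; Echo would get 5.
- Y: Delta compares 4, -4 and picks Light; Echo would get -4.
- Z: Delta compares 1, 8 and picks Heavy; Echo would get 7.
Echo's induced payoffs are 5, -4, 7, so Echo commits to Z. Subgame-perfect outcome: (Heavy, Z) with payoffs (8, 7).
Now find the simultaneous Nash equilibrium.
Delta's best replies: X→Light; Y→Light; Z→Heavy.
Echo's best replies: Light→X; Heavy→X.
The unique mutual best reply is (Light, X), giving (10, 5).
Sequential outcome (Heavy, Z) differs from the Nash profile (Light, X).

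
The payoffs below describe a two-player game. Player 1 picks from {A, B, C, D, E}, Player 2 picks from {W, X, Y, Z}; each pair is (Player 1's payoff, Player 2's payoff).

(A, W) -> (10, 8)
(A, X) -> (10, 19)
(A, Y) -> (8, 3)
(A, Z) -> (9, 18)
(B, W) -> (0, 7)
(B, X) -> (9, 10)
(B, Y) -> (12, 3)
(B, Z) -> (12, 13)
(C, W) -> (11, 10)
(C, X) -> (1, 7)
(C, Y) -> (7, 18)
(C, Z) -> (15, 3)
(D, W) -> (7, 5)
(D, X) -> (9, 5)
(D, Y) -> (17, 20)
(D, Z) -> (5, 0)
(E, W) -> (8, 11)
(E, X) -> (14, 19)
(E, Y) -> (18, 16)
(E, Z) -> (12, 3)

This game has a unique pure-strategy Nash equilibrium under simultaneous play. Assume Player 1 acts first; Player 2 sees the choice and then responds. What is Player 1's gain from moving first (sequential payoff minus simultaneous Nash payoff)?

Work backward from Player 2's decision.
- A: BR = X, leader payoff 10.
- B: BR = Z, leader payoff 12.
- C: BR = Y, leader payoff 7.
- D: BR = Y, leader payoff 17.
- E: BR = X, leader payoff 14.
Maximizing over 10, 12, 7, 17, 14, Player 1 chooses D. Subgame-perfect outcome: (D, Y) with payoffs (17, 20).
For the simultaneous game, intersect best replies.
Player 1's best replies: W→C; X→E; Y→E; Z→C.
Player 2's best replies: A→X; B→Z; C→Y; D→Y; E→X.
The unique mutual best reply is (E, X), giving (14, 19).
Player 1's commitment gain: 17 − 14 = 3.

3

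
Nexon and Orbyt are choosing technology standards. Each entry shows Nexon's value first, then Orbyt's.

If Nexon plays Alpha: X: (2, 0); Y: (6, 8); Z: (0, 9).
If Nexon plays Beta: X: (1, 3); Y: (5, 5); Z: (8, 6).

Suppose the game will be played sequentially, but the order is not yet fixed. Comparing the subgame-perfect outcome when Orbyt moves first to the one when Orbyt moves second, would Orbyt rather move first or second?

If Nexon leads: Orbyt's best replies are Alpha→Z, Beta→Z; Nexon's induced payoffs 0, 8; outcome (Beta, Z), payoffs (8, 6).
If Orbyt leads: Nexon's best replies are X→Alpha, Y→Alpha, Z→Beta; Orbyt's induced payoffs 0, 8, 6; outcome (Alpha, Y), payoffs (6, 8).
Orbyt gets 8 moving first and 6 moving second, so Orbyt prefers to move first.

first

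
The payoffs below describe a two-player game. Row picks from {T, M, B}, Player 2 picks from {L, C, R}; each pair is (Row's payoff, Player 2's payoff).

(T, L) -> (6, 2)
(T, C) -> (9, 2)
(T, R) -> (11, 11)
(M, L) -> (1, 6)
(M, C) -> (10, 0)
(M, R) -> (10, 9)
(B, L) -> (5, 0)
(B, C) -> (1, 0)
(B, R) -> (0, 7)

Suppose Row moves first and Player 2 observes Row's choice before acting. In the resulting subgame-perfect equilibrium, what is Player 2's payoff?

11

Backward induction with Row moving first.
- T: BR = R, leader payoff 11.
- M: BR = R, leader payoff 10.
- B: BR = R, leader payoff 0.
Row's induced payoffs are 11, 10, 0, so Row commits to T. Subgame-perfect outcome: (T, R) with payoffs (11, 11).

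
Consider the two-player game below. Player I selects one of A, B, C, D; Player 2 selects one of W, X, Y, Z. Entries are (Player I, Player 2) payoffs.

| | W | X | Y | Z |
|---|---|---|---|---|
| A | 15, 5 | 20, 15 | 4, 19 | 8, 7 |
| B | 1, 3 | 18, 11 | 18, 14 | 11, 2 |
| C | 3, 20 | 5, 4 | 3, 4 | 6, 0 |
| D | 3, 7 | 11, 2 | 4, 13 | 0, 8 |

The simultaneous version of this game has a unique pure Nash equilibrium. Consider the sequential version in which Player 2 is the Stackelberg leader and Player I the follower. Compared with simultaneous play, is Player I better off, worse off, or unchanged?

better off

Player I best-responds to each possible Player 2 move:
- W: BR = A, leader payoff 5.
- X: BR = A, leader payoff 15.
- Y: BR = B, leader payoff 14.
- Z: BR = B, leader payoff 2.
Maximizing over 5, 15, 14, 2, Player 2 chooses X. Subgame-perfect outcome: (A, X) with payoffs (20, 15).
Under simultaneous play:
Player I's best replies: W→A; X→A; Y→B; Z→B.
Player 2's best replies: A→Y; B→Y; C→W; D→Y.
Only (B, Y) has each player best-responding; Nash payoffs (18, 14).
Player I earns 20 sequentially versus 18 at the Nash outcome: better off.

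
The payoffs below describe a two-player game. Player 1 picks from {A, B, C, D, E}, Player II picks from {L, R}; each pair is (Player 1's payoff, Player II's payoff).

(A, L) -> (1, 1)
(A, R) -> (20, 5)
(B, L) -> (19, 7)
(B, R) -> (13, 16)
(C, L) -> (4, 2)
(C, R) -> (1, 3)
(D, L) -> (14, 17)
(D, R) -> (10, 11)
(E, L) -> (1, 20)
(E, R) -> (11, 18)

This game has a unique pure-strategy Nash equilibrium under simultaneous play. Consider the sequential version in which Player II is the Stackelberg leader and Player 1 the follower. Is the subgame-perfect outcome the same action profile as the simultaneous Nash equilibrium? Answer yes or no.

Backward induction with Player II moving first.
- L: BR = B, leader payoff 7.
- R: BR = A, leader payoff 5.
Player II's induced payoffs are 7, 5, so Player II commits to L. Subgame-perfect outcome: (B, L) with payoffs (19, 7).
For the simultaneous game, intersect best replies.
Player 1's best replies: L→B; R→A.
Player II's best replies: A→R; B→R; C→R; D→L; E→L.
Only (A, R) has each player best-responding; Nash payoffs (20, 5).
Sequential outcome (B, L) differs from the Nash profile (A, R).

no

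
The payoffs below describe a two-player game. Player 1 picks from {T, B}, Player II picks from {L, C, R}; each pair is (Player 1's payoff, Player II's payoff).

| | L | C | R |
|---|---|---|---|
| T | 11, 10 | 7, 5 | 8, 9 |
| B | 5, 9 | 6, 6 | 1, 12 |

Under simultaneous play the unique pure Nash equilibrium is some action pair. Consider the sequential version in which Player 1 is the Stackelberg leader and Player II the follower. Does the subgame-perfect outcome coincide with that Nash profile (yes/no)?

yes

Work backward from Player II's decision.
- T → Player II plays L (best of 10, 5, 9); Player 1 gets 11.
- B → Player II plays R (best of 9, 6, 12); Player 1 gets 1.
Player 1's induced payoffs are 11, 1, so Player 1 commits to T. Subgame-perfect outcome: (T, L) with payoffs (11, 10).
Now find the simultaneous Nash equilibrium.
Player 1's best replies: L→T; C→T; R→T.
Player II's best replies: T→L; B→R.
Only (T, L) has each player best-responding; Nash payoffs (11, 10).
Sequential outcome (T, L) coincides with the Nash profile (T, L).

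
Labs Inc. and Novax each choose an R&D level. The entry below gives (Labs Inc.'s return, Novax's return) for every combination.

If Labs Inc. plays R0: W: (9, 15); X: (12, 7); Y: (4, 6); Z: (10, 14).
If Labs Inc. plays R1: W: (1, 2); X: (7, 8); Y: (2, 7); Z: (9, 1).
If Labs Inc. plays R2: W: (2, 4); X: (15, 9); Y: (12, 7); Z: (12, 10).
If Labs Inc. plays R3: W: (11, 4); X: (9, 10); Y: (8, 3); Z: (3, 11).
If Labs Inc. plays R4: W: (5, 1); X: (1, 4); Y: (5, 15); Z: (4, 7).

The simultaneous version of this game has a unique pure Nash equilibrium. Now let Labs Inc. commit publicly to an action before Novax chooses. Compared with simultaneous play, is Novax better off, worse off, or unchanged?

unchanged

Solve by backward induction (Labs Inc. leads).
- R0: Novax compares 15, 7, 6, 14 and picks W; Labs Inc. would get 9.
- R1: Novax compares 2, 8, 7, 1 and picks X; Labs Inc. would get 7.
- R2: Novax compares 4, 9, 7, 10 and picks Z; Labs Inc. would get 12.
- R3: Novax compares 4, 10, 3, 11 and picks Z; Labs Inc. would get 3.
- R4: Novax compares 1, 4, 15, 7 and picks Y; Labs Inc. would get 5.
Maximizing over 9, 7, 12, 3, 5, Labs Inc. chooses R2. Subgame-perfect outcome: (R2, Z) with payoffs (12, 10).
Under simultaneous play:
Labs Inc.'s best replies: W→R3; X→R2; Y→R2; Z→R2.
Novax's best replies: R0→W; R1→X; R2→Z; R3→Z; R4→Y.
Only (R2, Z) has each player best-responding; Nash payoffs (12, 10).
Novax earns 10 sequentially versus 10 at the Nash outcome: unchanged.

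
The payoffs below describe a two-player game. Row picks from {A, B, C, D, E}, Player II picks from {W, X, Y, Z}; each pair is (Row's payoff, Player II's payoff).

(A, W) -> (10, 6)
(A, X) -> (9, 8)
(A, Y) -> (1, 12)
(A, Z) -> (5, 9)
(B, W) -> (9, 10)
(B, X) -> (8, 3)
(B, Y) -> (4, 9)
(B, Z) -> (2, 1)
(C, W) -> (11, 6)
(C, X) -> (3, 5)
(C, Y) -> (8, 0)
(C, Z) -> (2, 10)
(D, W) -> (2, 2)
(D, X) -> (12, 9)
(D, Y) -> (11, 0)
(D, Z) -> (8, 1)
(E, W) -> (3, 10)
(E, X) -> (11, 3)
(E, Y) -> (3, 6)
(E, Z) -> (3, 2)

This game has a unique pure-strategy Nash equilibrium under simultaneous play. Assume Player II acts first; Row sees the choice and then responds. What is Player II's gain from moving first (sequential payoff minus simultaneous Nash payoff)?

0

Solve by backward induction (Player II leads).
- W: Row compares 10, 9, 11, 2, 3 and picks C; Player II would get 6.
- X: Row compares 9, 8, 3, 12, 11 and picks D; Player II would get 9.
- Y: Row compares 1, 4, 8, 11, 3 and picks D; Player II would get 0.
- Z: Row compares 5, 2, 2, 8, 3 and picks D; Player II would get 1.
Maximizing over 6, 9, 0, 1, Player II chooses X. Subgame-perfect outcome: (D, X) with payoffs (12, 9).
Now find the simultaneous Nash equilibrium.
Row's best replies: W→C; X→D; Y→D; Z→D.
Player II's best replies: A→Y; B→W; C→Z; D→X; E→W.
The unique mutual best reply is (D, X), giving (12, 9).
Player II's commitment gain: 9 − 9 = 0.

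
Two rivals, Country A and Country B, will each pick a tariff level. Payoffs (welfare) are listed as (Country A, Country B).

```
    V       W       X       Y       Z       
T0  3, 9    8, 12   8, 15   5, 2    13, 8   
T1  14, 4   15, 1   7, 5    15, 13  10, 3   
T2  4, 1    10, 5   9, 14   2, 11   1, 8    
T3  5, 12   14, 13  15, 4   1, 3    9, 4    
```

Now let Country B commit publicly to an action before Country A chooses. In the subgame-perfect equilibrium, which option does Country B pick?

Work backward from Country A's decision.
- V: BR = T1, leader payoff 4.
- W: BR = T1, leader payoff 1.
- X: BR = T3, leader payoff 4.
- Y: BR = T1, leader payoff 13.
- Z: BR = T0, leader payoff 8.
Maximizing over 4, 1, 4, 13, 8, Country B chooses Y. Subgame-perfect outcome: (T1, Y) with payoffs (15, 13).

Y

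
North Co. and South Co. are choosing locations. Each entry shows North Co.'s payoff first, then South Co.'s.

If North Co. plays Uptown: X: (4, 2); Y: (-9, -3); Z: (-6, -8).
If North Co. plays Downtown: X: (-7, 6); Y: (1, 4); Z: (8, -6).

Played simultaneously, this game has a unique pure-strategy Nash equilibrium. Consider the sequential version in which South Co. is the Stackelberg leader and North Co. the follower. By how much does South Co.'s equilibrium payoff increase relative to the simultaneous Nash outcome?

North Co. best-responds to each possible South Co. move:
- X: North Co. compares 4, -7 and picks Uptown; South Co. would get 2.
- Y: North Co. compares -9, 1 and picks Downtown; South Co. would get 4.
- Z: North Co. compares -6, 8 and picks Downtown; South Co. would get -6.
Among 2, 4, -6, the best is 4 at Y. Subgame-perfect outcome: (Downtown, Y) with payoffs (1, 4).
Now find the simultaneous Nash equilibrium.
North Co.'s best replies: X→Uptown; Y→Downtown; Z→Downtown.
South Co.'s best replies: Uptown→X; Downtown→X.
The unique mutual best reply is (Uptown, X), giving (4, 2).
South Co.'s commitment gain: 4 − 2 = 2.

2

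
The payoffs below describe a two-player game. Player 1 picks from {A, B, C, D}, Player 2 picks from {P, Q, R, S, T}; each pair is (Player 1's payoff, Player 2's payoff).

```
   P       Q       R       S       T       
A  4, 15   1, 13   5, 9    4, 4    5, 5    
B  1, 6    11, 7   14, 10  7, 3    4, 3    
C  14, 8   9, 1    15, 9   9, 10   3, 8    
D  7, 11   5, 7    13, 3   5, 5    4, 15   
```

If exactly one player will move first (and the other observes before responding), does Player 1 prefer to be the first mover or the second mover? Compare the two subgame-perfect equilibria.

If Player 1 leads: Player 2's best replies are A→P, B→R, C→S, D→T; Player 1's induced payoffs 4, 14, 9, 4; outcome (B, R), payoffs (14, 10).
If Player 2 leads: Player 1's best replies are P→C, Q→B, R→C, S→C, T→A; Player 2's induced payoffs 8, 7, 9, 10, 5; outcome (C, S), payoffs (9, 10).
Player 1 gets 14 moving first and 9 moving second, so Player 1 prefers to move first.

first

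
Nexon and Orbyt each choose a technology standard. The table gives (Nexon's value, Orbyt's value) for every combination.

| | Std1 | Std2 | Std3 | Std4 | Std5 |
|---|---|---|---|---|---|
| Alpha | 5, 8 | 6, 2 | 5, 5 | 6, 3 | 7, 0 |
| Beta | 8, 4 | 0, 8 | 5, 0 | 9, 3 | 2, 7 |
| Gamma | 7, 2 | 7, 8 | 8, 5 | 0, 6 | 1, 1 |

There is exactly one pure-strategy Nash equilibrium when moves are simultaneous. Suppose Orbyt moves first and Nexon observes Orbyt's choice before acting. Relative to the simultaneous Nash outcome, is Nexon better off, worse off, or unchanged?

Backward induction with Orbyt moving first.
- Std1 → Nexon plays Beta (best of 5, 8, 7); Orbyt gets 4.
- Std2 → Nexon plays Gamma (best of 6, 0, 7); Orbyt gets 8.
- Std3 → Nexon plays Gamma (best of 5, 5, 8); Orbyt gets 5.
- Std4 → Nexon plays Beta (best of 6, 9, 0); Orbyt gets 3.
- Std5 → Nexon plays Alpha (best of 7, 2, 1); Orbyt gets 0.
Maximizing over 4, 8, 5, 3, 0, Orbyt chooses Std2. Subgame-perfect outcome: (Gamma, Std2) with payoffs (7, 8).
For the simultaneous game, intersect best replies.
Nexon's best replies: Std1→Beta; Std2→Gamma; Std3→Gamma; Std4→Beta; Std5→Alpha.
Orbyt's best replies: Alpha→Std1; Beta→Std2; Gamma→Std2.
Only (Gamma, Std2) has each player best-responding; Nash payoffs (7, 8).
Nexon earns 7 sequentially versus 7 at the Nash outcome: unchanged.

unchanged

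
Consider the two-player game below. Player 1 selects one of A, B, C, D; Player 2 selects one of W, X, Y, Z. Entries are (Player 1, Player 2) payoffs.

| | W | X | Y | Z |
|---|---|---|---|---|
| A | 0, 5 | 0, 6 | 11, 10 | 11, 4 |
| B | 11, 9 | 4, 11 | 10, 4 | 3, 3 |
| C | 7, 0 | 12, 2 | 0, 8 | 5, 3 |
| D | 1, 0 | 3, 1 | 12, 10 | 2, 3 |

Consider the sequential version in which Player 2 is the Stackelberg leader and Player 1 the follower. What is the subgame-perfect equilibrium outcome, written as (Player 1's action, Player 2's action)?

Work backward from Player 1's decision.
- W: Player 1 compares 0, 11, 7, 1 and picks B; Player 2 would get 9.
- X: Player 1 compares 0, 4, 12, 3 and picks C; Player 2 would get 2.
- Y: Player 1 compares 11, 10, 0, 12 and picks D; Player 2 would get 10.
- Z: Player 1 compares 11, 3, 5, 2 and picks A; Player 2 would get 4.
Maximizing over 9, 2, 10, 4, Player 2 chooses Y. Subgame-perfect outcome: (D, Y) with payoffs (12, 10).

(D, Y)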